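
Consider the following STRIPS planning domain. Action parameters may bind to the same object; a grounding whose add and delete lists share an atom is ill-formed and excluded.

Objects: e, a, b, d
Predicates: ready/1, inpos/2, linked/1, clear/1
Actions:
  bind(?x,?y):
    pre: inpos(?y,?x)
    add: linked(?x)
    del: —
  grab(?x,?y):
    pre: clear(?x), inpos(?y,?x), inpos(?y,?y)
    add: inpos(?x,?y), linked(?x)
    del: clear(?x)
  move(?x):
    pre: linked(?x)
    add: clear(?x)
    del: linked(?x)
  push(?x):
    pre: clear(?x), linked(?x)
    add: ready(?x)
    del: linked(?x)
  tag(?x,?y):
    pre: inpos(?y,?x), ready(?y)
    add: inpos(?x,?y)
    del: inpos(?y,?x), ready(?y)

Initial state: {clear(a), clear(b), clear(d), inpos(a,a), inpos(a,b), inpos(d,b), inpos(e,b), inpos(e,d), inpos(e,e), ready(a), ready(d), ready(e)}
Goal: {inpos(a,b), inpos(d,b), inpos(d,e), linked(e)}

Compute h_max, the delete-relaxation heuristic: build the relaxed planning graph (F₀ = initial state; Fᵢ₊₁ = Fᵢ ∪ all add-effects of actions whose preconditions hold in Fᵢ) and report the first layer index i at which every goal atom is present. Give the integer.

1

F0 = init (12 atoms)
F1 = F0 ∪ {inpos(b,a), inpos(b,d), inpos(b,e), inpos(d,e), linked(a), linked(b), linked(d), linked(e)}  (20 atoms)
goal ⊆ F1  ⇒  h_max = 1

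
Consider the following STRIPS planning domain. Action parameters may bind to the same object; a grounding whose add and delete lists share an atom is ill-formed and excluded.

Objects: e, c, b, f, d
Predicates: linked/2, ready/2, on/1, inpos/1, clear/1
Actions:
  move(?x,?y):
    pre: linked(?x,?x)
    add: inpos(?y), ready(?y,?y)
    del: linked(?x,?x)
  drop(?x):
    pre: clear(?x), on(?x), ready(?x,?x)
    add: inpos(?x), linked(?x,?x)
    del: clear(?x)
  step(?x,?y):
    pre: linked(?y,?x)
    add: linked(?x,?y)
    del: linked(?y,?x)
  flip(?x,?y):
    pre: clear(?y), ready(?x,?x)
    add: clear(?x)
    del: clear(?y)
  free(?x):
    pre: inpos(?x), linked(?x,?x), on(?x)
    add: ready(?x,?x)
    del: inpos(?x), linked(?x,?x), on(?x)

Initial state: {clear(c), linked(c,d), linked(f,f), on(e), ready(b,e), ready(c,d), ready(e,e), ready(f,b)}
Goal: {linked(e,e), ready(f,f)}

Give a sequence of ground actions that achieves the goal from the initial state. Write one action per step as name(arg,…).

1. move(f,f)  →  {clear(c), inpos(f), linked(c,d), on(e), ready(b,e), ready(c,d), ready(e,e), ready(f,b), ready(f,f)}
2. flip(e,c)  →  {clear(e), inpos(f), linked(c,d), on(e), ready(b,e), ready(c,d), ready(e,e), ready(f,b), ready(f,f)}
3. drop(e)  →  {inpos(e), inpos(f), linked(c,d), linked(e,e), on(e), ready(b,e), ready(c,d), ready(e,e), ready(f,b), ready(f,f)}

move(f,f); flip(e,c); drop(e)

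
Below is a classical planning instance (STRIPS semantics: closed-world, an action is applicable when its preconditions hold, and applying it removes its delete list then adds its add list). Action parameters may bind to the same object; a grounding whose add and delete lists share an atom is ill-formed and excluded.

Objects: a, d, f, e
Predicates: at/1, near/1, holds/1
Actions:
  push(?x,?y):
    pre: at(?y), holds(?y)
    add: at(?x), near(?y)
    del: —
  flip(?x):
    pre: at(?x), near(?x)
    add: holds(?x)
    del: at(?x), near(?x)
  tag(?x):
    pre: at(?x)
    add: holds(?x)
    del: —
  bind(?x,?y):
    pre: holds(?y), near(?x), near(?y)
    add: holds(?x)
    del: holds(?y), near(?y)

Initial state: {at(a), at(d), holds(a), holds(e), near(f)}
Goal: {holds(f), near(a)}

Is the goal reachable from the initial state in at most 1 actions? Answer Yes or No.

1. push(f,a)  →  {at(a), at(d), at(f), holds(a), holds(e), near(a), near(f)}
2. flip(f)  →  {at(a), at(d), holds(a), holds(e), holds(f), near(a)}
optimal plan length = 2; 2 > 1

No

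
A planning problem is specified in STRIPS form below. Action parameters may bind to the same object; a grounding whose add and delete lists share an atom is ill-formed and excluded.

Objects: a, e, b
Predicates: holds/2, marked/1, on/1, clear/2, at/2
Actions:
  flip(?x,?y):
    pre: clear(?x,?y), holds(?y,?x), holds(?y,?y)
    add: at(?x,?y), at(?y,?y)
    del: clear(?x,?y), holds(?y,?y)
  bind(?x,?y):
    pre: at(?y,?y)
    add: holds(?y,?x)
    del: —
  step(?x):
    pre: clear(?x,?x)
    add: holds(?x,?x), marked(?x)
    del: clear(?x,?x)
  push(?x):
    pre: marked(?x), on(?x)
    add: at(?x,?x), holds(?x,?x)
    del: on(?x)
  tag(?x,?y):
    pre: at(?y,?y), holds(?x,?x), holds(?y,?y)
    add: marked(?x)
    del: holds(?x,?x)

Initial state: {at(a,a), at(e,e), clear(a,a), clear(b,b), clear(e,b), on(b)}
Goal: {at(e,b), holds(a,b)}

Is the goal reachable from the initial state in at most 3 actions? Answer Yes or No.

1. bind(b,a)  →  {at(a,a), at(e,e), clear(a,a), clear(b,b), clear(e,b), holds(a,b), on(b)}
2. step(b)  →  {at(a,a), at(e,e), clear(a,a), clear(e,b), holds(a,b), holds(b,b), marked(b), on(b)}
3. push(b)  →  {at(a,a), at(b,b), at(e,e), clear(a,a), clear(e,b), holds(a,b), holds(b,b), marked(b)}
4. bind(e,b)  →  {at(a,a), at(b,b), at(e,e), clear(a,a), clear(e,b), holds(a,b), holds(b,b), holds(b,e), marked(b)}
5. flip(e,b)  →  {at(a,a), at(b,b), at(e,b), at(e,e), clear(a,a), holds(a,b), holds(b,e), marked(b)}
optimal plan length = 5; 5 > 3

No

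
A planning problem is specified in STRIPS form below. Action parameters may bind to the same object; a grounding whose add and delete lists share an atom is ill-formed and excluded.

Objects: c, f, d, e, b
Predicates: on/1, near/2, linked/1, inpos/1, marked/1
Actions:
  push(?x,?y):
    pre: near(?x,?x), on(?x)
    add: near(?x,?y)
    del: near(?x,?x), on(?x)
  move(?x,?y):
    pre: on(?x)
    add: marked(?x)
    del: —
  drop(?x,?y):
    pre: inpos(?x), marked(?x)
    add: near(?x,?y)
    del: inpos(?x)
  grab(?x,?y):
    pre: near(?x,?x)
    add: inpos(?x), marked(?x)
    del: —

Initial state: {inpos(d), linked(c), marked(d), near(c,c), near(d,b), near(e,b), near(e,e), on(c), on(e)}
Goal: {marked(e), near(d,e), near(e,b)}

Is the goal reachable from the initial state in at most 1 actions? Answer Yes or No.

No

1. move(e,c)  →  {inpos(d), linked(c), marked(d), marked(e), near(c,c), near(d,b), near(e,b), near(e,e), on(c), on(e)}
2. drop(d,e)  →  {linked(c), marked(d), marked(e), near(c,c), near(d,b), near(d,e), near(e,b), near(e,e), on(c), on(e)}
optimal plan length = 2; 2 > 1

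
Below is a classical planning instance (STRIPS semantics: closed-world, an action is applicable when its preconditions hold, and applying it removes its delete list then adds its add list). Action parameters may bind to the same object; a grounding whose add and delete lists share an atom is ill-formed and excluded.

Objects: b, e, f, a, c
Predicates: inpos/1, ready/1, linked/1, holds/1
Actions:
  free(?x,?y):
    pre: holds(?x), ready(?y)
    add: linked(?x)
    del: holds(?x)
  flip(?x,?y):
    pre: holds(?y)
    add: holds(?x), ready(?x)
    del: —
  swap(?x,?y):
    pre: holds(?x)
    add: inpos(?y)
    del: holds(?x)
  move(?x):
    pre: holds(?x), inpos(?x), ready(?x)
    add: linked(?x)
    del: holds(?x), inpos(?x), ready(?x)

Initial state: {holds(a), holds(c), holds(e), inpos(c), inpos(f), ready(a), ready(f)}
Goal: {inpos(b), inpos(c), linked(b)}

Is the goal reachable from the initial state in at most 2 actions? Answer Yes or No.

1. flip(b,e)  →  {holds(a), holds(b), holds(c), holds(e), inpos(c), inpos(f), ready(a), ready(b), ready(f)}
2. free(b,b)  →  {holds(a), holds(c), holds(e), inpos(c), inpos(f), linked(b), ready(a), ready(b), ready(f)}
3. swap(e,b)  →  {holds(a), holds(c), inpos(b), inpos(c), inpos(f), linked(b), ready(a), ready(b), ready(f)}
optimal plan length = 3; 3 > 2

No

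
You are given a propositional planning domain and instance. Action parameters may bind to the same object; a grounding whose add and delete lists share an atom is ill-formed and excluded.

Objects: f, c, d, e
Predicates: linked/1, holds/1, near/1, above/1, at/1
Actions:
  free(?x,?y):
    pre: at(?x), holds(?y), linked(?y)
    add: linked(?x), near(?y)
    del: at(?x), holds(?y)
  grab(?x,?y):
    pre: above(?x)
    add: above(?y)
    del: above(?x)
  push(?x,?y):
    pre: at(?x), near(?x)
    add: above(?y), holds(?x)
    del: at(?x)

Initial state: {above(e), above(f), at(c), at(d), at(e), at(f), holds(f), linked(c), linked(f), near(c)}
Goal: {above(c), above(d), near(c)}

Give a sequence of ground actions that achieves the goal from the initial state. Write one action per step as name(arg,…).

1. grab(f,c)  →  {above(c), above(e), at(c), at(d), at(e), at(f), holds(f), linked(c), linked(f), near(c)}
2. grab(e,d)  →  {above(c), above(d), at(c), at(d), at(e), at(f), holds(f), linked(c), linked(f), near(c)}

grab(f,c); grab(e,d)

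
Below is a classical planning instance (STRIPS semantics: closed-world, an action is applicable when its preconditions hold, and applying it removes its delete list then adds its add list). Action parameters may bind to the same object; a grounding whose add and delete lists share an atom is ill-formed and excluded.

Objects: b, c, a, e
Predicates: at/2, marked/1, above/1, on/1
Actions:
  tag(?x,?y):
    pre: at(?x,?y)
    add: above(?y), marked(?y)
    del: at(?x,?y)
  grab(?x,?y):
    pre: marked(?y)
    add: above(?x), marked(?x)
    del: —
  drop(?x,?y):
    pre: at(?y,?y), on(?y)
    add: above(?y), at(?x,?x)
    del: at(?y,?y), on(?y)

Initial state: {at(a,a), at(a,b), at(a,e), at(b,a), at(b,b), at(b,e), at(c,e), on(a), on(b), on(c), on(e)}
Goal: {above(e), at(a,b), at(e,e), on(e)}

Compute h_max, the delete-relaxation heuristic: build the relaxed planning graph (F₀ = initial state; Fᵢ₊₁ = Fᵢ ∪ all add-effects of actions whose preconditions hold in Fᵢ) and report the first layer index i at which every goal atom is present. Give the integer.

1

F0 = init (11 atoms)
F1 = F0 ∪ {above(a), above(b), above(e), at(c,c), at(e,e), marked(a), marked(b), marked(e)}  (19 atoms)
goal ⊆ F1  ⇒  h_max = 1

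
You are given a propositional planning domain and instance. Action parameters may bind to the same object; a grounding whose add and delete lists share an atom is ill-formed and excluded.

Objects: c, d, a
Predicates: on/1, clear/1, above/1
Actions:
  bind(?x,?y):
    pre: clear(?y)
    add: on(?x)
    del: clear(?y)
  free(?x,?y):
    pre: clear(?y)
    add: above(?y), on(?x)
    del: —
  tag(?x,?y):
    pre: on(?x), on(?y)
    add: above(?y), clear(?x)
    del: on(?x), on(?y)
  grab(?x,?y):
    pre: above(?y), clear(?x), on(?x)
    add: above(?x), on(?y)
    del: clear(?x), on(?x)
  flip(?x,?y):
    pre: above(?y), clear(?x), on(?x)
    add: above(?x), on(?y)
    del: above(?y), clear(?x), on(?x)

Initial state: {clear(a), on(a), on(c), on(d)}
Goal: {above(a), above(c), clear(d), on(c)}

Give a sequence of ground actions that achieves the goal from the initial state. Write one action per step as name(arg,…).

tag(d,c); free(c,a)

1. tag(d,c)  →  {above(c), clear(a), clear(d), on(a)}
2. free(c,a)  →  {above(a), above(c), clear(a), clear(d), on(a), on(c)}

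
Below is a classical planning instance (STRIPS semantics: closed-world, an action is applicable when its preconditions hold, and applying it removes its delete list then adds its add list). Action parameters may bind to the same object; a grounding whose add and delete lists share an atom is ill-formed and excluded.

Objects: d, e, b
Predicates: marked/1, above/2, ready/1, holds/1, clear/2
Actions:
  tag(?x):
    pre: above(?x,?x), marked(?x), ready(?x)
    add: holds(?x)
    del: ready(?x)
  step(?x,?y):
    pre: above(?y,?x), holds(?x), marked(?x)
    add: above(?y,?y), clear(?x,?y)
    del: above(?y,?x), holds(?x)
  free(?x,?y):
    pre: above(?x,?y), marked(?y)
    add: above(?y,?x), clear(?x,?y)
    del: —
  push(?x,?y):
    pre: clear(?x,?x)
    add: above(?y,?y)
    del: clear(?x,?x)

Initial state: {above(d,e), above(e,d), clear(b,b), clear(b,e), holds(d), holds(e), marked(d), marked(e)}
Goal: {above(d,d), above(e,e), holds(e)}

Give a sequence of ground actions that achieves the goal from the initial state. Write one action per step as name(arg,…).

1. step(d,e)  →  {above(d,e), above(e,e), clear(b,b), clear(b,e), clear(d,e), holds(e), marked(d), marked(e)}
2. push(b,d)  →  {above(d,d), above(d,e), above(e,e), clear(b,e), clear(d,e), holds(e), marked(d), marked(e)}

step(d,e); push(b,d)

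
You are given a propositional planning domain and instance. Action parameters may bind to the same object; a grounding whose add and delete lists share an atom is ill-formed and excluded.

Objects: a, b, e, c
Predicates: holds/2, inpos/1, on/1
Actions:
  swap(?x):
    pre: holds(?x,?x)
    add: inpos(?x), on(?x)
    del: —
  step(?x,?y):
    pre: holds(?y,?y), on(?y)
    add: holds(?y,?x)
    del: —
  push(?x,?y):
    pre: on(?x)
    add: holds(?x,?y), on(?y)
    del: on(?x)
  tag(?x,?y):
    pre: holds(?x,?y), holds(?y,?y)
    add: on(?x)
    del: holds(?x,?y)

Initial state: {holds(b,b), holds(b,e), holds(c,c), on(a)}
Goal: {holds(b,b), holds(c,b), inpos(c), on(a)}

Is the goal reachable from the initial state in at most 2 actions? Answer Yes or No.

Yes

1. swap(c)  →  {holds(b,b), holds(b,e), holds(c,c), inpos(c), on(a), on(c)}
2. step(b,c)  →  {holds(b,b), holds(b,e), holds(c,b), holds(c,c), inpos(c), on(a), on(c)}
optimal plan length = 2; 2 ≤ 2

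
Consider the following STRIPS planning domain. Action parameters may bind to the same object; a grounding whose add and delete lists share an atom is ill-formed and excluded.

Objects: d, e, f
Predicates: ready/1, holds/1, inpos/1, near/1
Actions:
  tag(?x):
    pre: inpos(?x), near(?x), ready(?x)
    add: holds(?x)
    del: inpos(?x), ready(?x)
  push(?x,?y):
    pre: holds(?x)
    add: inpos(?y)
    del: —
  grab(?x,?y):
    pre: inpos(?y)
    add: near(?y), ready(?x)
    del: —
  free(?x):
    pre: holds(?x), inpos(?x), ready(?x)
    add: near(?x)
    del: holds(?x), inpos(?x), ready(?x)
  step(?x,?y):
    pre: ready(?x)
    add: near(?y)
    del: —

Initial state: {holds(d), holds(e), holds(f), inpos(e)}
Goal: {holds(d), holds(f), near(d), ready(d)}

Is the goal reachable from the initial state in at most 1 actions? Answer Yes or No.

1. push(d,d)  →  {holds(d), holds(e), holds(f), inpos(d), inpos(e)}
2. grab(d,d)  →  {holds(d), holds(e), holds(f), inpos(d), inpos(e), near(d), ready(d)}
optimal plan length = 2; 2 > 1

No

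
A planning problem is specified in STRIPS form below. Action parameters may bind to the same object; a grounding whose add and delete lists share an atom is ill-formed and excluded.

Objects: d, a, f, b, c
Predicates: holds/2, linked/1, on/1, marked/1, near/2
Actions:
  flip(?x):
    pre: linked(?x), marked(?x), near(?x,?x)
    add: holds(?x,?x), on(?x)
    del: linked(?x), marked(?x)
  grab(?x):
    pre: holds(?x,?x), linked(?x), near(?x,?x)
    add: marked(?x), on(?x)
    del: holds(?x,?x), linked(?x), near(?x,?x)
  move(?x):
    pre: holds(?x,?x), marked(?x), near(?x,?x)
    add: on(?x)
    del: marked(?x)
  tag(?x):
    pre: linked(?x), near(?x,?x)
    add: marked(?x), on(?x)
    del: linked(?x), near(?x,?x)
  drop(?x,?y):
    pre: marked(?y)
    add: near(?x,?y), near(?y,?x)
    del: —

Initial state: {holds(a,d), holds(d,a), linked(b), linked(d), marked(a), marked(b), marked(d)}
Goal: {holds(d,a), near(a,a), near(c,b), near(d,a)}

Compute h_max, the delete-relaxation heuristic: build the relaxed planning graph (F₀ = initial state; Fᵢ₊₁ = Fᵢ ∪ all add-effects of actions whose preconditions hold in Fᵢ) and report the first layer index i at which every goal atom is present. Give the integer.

F0 = init (7 atoms)
F1 = F0 ∪ {near(a,a), near(a,b), near(a,c), near(a,d), near(a,f), near(b,a), near(b,b), near(b,c), near(b,d), near(b,f), near(c,a), near(c,b), near(c,d), near(d,a), near(d,b), near(d,c), near(d,d), near(d,f), near(f,a), near(f,b), near(f,d)}  (28 atoms)
goal ⊆ F1  ⇒  h_max = 1

1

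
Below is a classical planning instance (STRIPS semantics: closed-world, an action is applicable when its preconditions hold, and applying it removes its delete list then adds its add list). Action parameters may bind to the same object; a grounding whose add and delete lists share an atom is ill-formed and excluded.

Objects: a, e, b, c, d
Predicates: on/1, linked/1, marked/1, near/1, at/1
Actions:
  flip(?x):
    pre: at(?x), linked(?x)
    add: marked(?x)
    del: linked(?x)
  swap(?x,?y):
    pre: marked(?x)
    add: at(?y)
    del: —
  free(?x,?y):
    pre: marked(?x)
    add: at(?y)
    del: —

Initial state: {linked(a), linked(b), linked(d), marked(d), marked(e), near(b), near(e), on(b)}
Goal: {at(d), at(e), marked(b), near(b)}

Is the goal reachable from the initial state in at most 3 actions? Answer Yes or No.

1. swap(e,e)  →  {at(e), linked(a), linked(b), linked(d), marked(d), marked(e), near(b), near(e), on(b)}
2. swap(e,b)  →  {at(b), at(e), linked(a), linked(b), linked(d), marked(d), marked(e), near(b), near(e), on(b)}
3. flip(b)  →  {at(b), at(e), linked(a), linked(d), marked(b), marked(d), marked(e), near(b), near(e), on(b)}
4. swap(e,d)  →  {at(b), at(d), at(e), linked(a), linked(d), marked(b), marked(d), marked(e), near(b), near(e), on(b)}
optimal plan length = 4; 4 > 3

No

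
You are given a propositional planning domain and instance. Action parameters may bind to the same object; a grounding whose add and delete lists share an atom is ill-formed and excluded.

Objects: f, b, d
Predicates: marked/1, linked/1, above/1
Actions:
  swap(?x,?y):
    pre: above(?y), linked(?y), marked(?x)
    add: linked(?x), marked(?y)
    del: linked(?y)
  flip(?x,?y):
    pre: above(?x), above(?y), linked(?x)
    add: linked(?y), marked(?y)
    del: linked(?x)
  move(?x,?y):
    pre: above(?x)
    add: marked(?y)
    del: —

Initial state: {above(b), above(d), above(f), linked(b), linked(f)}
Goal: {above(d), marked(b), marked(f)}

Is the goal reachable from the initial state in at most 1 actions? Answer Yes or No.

1. flip(f,b)  →  {above(b), above(d), above(f), linked(b), marked(b)}
2. flip(b,f)  →  {above(b), above(d), above(f), linked(f), marked(b), marked(f)}
optimal plan length = 2; 2 > 1

No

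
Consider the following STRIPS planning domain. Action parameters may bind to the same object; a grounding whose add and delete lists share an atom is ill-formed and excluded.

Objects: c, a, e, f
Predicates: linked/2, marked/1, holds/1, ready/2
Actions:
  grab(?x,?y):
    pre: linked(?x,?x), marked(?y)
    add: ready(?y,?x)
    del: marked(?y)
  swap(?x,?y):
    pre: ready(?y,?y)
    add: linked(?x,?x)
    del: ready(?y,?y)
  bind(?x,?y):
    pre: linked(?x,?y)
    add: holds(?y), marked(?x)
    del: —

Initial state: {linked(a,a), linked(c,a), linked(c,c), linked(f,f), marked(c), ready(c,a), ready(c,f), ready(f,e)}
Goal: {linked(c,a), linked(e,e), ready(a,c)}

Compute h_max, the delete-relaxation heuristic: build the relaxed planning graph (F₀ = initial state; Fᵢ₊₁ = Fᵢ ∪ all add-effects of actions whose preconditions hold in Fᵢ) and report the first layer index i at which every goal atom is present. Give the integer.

2

F0 = init (8 atoms)
F1 = F0 ∪ {holds(a), holds(c), holds(f), marked(a), marked(f), ready(c,c)}  (14 atoms)
F2 = F1 ∪ {linked(e,e), ready(a,a), ready(a,c), ready(a,f), ready(f,a), ready(f,c), ready(f,f)}  (21 atoms)
goal ⊆ F2  ⇒  h_max = 2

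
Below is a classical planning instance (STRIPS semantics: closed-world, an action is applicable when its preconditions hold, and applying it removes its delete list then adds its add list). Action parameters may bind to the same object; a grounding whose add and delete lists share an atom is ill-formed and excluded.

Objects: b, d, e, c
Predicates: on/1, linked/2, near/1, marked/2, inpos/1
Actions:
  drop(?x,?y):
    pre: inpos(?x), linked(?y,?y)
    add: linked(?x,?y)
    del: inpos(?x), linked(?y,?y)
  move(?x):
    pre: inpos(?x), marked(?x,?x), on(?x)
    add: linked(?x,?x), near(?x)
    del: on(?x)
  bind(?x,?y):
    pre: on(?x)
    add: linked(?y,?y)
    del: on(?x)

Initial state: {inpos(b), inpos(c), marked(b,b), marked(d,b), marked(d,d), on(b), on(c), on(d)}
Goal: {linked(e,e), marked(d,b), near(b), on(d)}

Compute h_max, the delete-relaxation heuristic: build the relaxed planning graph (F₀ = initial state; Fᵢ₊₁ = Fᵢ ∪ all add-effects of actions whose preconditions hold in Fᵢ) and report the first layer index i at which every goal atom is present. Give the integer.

F0 = init (8 atoms)
F1 = F0 ∪ {linked(b,b), linked(c,c), linked(d,d), linked(e,e), near(b)}  (13 atoms)
goal ⊆ F1  ⇒  h_max = 1

1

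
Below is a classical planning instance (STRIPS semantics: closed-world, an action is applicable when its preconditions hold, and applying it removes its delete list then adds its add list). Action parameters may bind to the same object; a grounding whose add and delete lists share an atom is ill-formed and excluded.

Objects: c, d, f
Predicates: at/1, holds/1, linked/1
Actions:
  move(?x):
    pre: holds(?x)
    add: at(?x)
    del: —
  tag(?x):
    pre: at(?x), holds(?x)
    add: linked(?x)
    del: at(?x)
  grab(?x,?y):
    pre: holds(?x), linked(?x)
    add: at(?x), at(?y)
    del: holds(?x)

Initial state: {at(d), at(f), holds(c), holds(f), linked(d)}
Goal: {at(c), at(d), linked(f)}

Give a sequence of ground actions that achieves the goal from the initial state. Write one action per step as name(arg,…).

move(c); tag(f)

1. move(c)  →  {at(c), at(d), at(f), holds(c), holds(f), linked(d)}
2. tag(f)  →  {at(c), at(d), holds(c), holds(f), linked(d), linked(f)}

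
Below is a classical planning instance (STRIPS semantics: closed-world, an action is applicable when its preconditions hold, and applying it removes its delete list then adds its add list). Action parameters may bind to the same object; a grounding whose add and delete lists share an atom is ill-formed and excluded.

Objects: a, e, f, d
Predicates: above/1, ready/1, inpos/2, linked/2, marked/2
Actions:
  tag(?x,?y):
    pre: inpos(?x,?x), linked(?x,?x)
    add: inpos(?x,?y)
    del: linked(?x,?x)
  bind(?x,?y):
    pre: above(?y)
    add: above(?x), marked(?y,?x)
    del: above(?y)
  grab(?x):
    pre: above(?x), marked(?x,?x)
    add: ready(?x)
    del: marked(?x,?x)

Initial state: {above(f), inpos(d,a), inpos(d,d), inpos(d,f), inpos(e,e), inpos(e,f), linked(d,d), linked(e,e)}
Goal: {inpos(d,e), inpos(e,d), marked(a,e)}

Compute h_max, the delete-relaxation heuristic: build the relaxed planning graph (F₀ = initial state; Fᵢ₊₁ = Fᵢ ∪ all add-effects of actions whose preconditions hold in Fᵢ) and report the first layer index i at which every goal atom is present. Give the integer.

F0 = init (8 atoms)
F1 = F0 ∪ {above(a), above(d), above(e), inpos(d,e), inpos(e,a), inpos(e,d), marked(f,a), marked(f,d), marked(f,e)}  (17 atoms)
F2 = F1 ∪ {marked(a,d), marked(a,e), marked(a,f), marked(d,a), marked(d,e), marked(d,f), marked(e,a), marked(e,d), marked(e,f)}  (26 atoms)
goal ⊆ F2  ⇒  h_max = 2

2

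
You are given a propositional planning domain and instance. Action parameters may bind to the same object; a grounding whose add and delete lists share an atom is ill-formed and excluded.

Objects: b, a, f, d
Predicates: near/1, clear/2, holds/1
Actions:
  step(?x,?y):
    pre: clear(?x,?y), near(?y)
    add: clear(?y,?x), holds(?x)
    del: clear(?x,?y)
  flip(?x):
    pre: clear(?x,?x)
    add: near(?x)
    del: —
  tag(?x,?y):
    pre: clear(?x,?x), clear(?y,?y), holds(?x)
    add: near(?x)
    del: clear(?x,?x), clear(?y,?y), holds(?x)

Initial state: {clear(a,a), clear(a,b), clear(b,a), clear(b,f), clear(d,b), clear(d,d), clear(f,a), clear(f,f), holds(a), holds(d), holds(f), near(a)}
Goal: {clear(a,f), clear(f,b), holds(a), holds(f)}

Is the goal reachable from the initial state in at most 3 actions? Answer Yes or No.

Yes

1. step(f,a)  →  {clear(a,a), clear(a,b), clear(a,f), clear(b,a), clear(b,f), clear(d,b), clear(d,d), clear(f,f), holds(a), holds(d), holds(f), near(a)}
2. flip(f)  →  {clear(a,a), clear(a,b), clear(a,f), clear(b,a), clear(b,f), clear(d,b), clear(d,d), clear(f,f), holds(a), holds(d), holds(f), near(a), near(f)}
3. step(b,f)  →  {clear(a,a), clear(a,b), clear(a,f), clear(b,a), clear(d,b), clear(d,d), clear(f,b), clear(f,f), holds(a), holds(b), holds(d), holds(f), near(a), near(f)}
optimal plan length = 3; 3 ≤ 3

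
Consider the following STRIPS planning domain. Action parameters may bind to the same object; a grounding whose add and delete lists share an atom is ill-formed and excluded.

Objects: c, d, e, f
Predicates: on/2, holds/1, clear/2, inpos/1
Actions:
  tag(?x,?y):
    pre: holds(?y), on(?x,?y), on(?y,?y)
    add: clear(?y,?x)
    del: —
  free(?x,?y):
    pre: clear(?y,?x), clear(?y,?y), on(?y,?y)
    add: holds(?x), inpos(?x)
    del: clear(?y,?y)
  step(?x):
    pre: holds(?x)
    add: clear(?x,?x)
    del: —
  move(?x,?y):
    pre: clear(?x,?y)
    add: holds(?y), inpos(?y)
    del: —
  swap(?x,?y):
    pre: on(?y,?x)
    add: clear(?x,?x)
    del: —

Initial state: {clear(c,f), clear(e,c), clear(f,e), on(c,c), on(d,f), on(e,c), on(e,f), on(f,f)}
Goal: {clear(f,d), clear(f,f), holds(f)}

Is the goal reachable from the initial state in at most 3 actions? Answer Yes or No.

Yes

1. move(c,f)  →  {clear(c,f), clear(e,c), clear(f,e), holds(f), inpos(f), on(c,c), on(d,f), on(e,c), on(e,f), on(f,f)}
2. tag(d,f)  →  {clear(c,f), clear(e,c), clear(f,d), clear(f,e), holds(f), inpos(f), on(c,c), on(d,f), on(e,c), on(e,f), on(f,f)}
3. tag(f,f)  →  {clear(c,f), clear(e,c), clear(f,d), clear(f,e), clear(f,f), holds(f), inpos(f), on(c,c), on(d,f), on(e,c), on(e,f), on(f,f)}
optimal plan length = 3; 3 ≤ 3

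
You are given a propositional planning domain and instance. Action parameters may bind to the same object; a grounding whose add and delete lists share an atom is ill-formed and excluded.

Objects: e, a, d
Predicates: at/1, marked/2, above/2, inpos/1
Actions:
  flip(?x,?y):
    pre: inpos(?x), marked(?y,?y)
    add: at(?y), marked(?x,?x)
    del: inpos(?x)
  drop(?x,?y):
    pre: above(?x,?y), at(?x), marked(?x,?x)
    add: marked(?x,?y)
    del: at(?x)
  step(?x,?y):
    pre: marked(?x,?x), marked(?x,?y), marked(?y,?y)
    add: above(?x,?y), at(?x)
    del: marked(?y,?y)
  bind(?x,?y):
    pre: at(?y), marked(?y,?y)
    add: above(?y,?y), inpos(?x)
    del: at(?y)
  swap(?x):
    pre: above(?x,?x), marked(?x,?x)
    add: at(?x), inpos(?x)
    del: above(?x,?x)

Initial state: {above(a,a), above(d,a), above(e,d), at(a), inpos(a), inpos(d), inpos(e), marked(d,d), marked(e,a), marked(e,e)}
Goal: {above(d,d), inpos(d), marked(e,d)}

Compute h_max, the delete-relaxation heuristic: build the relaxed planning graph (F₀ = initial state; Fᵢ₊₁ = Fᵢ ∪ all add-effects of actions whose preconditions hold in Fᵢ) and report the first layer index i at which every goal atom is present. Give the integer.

F0 = init (10 atoms)
F1 = F0 ∪ {above(d,d), above(e,e), at(d), at(e), marked(a,a)}  (15 atoms)
F2 = F1 ∪ {above(e,a), marked(d,a), marked(e,d)}  (18 atoms)
goal ⊆ F2  ⇒  h_max = 2

2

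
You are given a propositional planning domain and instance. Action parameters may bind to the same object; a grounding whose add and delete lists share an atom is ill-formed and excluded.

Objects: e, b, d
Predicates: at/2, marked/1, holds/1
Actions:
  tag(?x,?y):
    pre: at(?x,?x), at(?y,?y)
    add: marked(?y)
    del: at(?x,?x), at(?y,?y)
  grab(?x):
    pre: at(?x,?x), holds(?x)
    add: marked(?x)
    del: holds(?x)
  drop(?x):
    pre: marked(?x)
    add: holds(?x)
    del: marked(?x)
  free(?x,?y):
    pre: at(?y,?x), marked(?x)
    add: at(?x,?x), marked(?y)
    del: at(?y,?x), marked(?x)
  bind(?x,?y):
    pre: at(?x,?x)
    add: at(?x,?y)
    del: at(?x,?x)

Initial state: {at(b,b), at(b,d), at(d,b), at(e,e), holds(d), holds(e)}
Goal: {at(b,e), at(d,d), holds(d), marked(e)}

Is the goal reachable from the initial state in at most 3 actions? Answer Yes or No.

No

1. tag(e,e)  →  {at(b,b), at(b,d), at(d,b), holds(d), holds(e), marked(e)}
2. tag(b,b)  →  {at(b,d), at(d,b), holds(d), holds(e), marked(b), marked(e)}
3. free(b,d)  →  {at(b,b), at(b,d), holds(d), holds(e), marked(d), marked(e)}
4. free(d,b)  →  {at(b,b), at(d,d), holds(d), holds(e), marked(b), marked(e)}
5. bind(b,e)  →  {at(b,e), at(d,d), holds(d), holds(e), marked(b), marked(e)}
optimal plan length = 5; 5 > 3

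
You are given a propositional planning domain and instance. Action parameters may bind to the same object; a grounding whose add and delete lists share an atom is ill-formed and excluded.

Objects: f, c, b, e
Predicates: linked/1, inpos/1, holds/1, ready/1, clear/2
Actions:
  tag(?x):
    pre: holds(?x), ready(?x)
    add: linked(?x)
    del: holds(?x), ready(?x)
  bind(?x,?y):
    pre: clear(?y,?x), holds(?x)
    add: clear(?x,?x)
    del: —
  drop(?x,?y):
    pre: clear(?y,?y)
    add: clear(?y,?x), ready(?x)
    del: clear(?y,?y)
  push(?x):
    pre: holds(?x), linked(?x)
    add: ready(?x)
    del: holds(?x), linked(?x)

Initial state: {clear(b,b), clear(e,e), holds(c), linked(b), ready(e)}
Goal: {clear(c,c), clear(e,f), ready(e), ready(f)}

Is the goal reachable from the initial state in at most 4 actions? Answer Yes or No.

Yes

1. drop(f,e)  →  {clear(b,b), clear(e,f), holds(c), linked(b), ready(e), ready(f)}
2. drop(c,b)  →  {clear(b,c), clear(e,f), holds(c), linked(b), ready(c), ready(e), ready(f)}
3. bind(c,b)  →  {clear(b,c), clear(c,c), clear(e,f), holds(c), linked(b), ready(c), ready(e), ready(f)}
optimal plan length = 3; 3 ≤ 4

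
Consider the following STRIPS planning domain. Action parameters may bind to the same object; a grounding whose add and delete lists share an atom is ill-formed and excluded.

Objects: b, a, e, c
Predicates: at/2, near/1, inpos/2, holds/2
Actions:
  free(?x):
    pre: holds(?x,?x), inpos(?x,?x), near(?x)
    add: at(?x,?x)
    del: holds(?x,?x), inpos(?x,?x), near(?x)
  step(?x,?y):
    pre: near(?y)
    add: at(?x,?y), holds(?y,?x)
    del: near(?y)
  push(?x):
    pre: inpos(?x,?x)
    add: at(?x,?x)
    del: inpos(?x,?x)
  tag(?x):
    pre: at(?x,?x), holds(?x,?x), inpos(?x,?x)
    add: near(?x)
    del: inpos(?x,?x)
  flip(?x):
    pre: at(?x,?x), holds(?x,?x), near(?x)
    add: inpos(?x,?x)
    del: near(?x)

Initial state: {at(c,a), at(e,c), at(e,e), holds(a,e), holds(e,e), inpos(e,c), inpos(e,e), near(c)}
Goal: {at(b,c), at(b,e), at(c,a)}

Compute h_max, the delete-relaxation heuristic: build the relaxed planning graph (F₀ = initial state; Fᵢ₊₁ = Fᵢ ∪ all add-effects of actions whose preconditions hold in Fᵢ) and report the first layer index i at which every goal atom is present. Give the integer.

2

F0 = init (8 atoms)
F1 = F0 ∪ {at(a,c), at(b,c), at(c,c), holds(c,a), holds(c,b), holds(c,c), holds(c,e), near(e)}  (16 atoms)
F2 = F1 ∪ {at(a,e), at(b,e), at(c,e), holds(e,a), holds(e,b), holds(e,c), inpos(c,c)}  (23 atoms)
goal ⊆ F2  ⇒  h_max = 2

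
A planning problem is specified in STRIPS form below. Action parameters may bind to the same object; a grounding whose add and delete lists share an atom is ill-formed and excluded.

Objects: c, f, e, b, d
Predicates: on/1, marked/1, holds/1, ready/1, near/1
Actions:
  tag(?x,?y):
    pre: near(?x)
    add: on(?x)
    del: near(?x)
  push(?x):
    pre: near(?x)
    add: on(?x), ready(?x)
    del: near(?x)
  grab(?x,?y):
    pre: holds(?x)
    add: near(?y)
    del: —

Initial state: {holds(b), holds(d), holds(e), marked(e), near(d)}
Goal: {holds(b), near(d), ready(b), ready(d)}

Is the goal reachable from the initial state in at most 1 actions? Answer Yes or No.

1. push(d)  →  {holds(b), holds(d), holds(e), marked(e), on(d), ready(d)}
2. grab(e,b)  →  {holds(b), holds(d), holds(e), marked(e), near(b), on(d), ready(d)}
3. push(b)  →  {holds(b), holds(d), holds(e), marked(e), on(b), on(d), ready(b), ready(d)}
4. grab(e,d)  →  {holds(b), holds(d), holds(e), marked(e), near(d), on(b), on(d), ready(b), ready(d)}
optimal plan length = 4; 4 > 1

No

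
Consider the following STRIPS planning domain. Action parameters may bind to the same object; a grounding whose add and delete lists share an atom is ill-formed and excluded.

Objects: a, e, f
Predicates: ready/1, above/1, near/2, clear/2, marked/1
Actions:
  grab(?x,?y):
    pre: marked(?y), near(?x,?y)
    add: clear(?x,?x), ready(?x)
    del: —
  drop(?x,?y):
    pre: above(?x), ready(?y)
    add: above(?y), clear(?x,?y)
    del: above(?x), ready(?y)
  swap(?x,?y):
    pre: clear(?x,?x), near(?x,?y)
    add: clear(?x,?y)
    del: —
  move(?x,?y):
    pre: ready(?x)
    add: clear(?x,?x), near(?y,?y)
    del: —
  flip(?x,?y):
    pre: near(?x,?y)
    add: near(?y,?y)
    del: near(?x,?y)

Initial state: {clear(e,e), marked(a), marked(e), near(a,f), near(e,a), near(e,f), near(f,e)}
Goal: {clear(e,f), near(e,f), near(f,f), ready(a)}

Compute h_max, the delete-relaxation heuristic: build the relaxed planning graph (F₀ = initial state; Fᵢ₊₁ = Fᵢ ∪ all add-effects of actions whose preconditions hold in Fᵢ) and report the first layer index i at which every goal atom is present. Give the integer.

2

F0 = init (7 atoms)
F1 = F0 ∪ {clear(e,a), clear(e,f), clear(f,f), near(a,a), near(e,e), near(f,f), ready(e), ready(f)}  (15 atoms)
F2 = F1 ∪ {clear(a,a), clear(f,e), ready(a)}  (18 atoms)
goal ⊆ F2  ⇒  h_max = 2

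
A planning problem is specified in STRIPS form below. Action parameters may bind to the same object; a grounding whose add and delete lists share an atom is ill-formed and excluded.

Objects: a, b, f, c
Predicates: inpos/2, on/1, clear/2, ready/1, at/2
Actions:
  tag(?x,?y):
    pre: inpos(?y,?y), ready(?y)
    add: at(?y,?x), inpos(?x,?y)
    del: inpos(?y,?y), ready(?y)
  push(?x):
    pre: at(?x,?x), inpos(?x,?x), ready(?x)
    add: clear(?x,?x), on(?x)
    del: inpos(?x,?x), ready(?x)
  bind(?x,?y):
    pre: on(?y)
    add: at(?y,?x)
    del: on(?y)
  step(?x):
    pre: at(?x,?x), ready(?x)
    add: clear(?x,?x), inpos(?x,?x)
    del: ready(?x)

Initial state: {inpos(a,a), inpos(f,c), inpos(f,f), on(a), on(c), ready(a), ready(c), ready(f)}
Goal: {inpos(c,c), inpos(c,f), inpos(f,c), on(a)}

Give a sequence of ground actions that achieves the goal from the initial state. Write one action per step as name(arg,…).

tag(c,f); bind(c,c); step(c)

1. tag(c,f)  →  {at(f,c), inpos(a,a), inpos(c,f), inpos(f,c), on(a), on(c), ready(a), ready(c)}
2. bind(c,c)  →  {at(c,c), at(f,c), inpos(a,a), inpos(c,f), inpos(f,c), on(a), ready(a), ready(c)}
3. step(c)  →  {at(c,c), at(f,c), clear(c,c), inpos(a,a), inpos(c,c), inpos(c,f), inpos(f,c), on(a), ready(a)}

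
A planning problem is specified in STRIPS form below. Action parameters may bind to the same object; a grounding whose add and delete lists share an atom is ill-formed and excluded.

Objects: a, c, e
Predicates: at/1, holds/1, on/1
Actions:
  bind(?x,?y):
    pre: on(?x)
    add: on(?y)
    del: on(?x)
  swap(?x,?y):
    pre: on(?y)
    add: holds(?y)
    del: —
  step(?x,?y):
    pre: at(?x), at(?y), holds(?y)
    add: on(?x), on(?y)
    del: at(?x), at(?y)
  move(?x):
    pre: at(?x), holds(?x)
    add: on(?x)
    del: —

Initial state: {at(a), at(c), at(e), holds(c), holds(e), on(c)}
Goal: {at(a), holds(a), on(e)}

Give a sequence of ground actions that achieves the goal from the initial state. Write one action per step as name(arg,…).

bind(c,a); swap(a,a); bind(a,e)

1. bind(c,a)  →  {at(a), at(c), at(e), holds(c), holds(e), on(a)}
2. swap(a,a)  →  {at(a), at(c), at(e), holds(a), holds(c), holds(e), on(a)}
3. bind(a,e)  →  {at(a), at(c), at(e), holds(a), holds(c), holds(e), on(e)}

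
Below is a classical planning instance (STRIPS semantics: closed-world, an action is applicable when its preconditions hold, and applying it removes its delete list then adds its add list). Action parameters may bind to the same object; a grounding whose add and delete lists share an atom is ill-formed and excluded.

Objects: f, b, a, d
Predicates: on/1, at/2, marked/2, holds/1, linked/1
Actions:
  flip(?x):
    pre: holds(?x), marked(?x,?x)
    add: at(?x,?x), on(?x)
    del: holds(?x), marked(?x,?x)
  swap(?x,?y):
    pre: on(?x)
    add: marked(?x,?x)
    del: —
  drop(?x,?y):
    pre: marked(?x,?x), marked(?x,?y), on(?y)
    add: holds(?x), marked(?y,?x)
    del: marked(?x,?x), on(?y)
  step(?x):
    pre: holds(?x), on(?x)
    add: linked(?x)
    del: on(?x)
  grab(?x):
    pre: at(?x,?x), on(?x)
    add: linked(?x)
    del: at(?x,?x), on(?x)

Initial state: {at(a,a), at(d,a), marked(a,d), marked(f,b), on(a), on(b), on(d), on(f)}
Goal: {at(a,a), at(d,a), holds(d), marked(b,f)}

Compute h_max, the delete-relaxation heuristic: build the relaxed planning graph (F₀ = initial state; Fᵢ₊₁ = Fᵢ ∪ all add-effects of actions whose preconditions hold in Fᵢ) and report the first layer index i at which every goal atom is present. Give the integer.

F0 = init (8 atoms)
F1 = F0 ∪ {linked(a), marked(a,a), marked(b,b), marked(d,d), marked(f,f)}  (13 atoms)
F2 = F1 ∪ {holds(a), holds(f), marked(b,f), marked(d,a)}  (17 atoms)
F3 = F2 ∪ {at(f,f), holds(b), holds(d), linked(f)}  (21 atoms)
goal ⊆ F3  ⇒  h_max = 3

3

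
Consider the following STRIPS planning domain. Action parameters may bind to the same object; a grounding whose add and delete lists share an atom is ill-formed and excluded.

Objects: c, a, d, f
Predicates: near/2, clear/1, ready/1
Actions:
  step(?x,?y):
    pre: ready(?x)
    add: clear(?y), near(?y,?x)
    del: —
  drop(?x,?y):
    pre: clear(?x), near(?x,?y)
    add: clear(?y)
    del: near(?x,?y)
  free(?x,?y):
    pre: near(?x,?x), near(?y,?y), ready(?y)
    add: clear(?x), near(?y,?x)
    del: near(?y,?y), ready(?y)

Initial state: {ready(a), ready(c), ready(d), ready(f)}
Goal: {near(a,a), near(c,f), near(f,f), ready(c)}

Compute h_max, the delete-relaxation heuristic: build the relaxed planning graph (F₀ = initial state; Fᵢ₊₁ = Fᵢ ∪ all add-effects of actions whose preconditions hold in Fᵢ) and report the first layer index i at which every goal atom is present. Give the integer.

F0 = init (4 atoms)
F1 = F0 ∪ {clear(a), clear(c), clear(d), clear(f), near(a,a), near(a,c), near(a,d), near(a,f), near(c,a), near(c,c), near(c,d), near(c,f), near(d,a), near(d,c), near(d,d), near(d,f), near(f,a), near(f,c), near(f,d), near(f,f)}  (24 atoms)
goal ⊆ F1  ⇒  h_max = 1

1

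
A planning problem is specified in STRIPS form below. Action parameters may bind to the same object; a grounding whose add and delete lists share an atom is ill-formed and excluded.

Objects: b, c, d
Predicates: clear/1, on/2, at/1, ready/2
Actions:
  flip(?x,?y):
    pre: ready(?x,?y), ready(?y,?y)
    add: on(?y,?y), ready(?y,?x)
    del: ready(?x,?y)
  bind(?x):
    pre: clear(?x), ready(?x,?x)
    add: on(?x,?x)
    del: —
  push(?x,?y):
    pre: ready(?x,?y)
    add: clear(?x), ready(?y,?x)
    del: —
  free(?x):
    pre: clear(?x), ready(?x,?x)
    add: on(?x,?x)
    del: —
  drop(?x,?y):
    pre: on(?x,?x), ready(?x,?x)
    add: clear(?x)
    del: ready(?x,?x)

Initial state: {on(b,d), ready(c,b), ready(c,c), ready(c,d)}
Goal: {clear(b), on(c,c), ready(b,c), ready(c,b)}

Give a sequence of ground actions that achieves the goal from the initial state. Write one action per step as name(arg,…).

push(c,b); bind(c); push(b,c)

1. push(c,b)  →  {clear(c), on(b,d), ready(b,c), ready(c,b), ready(c,c), ready(c,d)}
2. bind(c)  →  {clear(c), on(b,d), on(c,c), ready(b,c), ready(c,b), ready(c,c), ready(c,d)}
3. push(b,c)  →  {clear(b), clear(c), on(b,d), on(c,c), ready(b,c), ready(c,b), ready(c,c), ready(c,d)}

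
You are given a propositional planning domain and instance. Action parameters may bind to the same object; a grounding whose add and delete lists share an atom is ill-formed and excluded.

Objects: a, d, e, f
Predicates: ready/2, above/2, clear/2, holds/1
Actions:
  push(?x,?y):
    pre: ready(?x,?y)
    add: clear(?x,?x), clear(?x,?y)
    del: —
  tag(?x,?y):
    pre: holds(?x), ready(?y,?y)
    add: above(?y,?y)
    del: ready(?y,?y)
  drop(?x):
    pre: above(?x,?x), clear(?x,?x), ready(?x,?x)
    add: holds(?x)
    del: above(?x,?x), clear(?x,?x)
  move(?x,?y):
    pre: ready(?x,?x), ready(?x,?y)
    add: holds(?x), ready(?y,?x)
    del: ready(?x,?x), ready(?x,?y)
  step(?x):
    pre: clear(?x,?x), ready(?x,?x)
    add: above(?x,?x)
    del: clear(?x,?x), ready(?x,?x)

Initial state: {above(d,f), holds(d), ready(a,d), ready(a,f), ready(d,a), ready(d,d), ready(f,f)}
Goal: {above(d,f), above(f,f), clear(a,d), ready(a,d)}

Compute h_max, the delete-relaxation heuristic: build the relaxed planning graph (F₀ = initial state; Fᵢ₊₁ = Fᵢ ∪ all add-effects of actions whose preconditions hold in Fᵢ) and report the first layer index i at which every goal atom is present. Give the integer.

F0 = init (7 atoms)
F1 = F0 ∪ {above(d,d), above(f,f), clear(a,a), clear(a,d), clear(a,f), clear(d,a), clear(d,d), clear(f,f)}  (15 atoms)
goal ⊆ F1  ⇒  h_max = 1

1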